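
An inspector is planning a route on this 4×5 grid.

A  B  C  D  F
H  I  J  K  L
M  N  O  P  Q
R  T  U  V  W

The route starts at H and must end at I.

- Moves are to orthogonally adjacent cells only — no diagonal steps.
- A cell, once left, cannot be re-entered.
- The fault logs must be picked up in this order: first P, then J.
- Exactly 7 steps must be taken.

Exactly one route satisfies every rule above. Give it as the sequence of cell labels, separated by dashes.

The waypoints must appear in the order P, J, with no cell reused.
Route from H: down to M, 3× right (reaching P), up to K, 2× left (reaching I) — 7 moves in all.
Check: order respected (P at step 4, J at step 6); 7 moves as required.

H - M - N - O - P - K - J - I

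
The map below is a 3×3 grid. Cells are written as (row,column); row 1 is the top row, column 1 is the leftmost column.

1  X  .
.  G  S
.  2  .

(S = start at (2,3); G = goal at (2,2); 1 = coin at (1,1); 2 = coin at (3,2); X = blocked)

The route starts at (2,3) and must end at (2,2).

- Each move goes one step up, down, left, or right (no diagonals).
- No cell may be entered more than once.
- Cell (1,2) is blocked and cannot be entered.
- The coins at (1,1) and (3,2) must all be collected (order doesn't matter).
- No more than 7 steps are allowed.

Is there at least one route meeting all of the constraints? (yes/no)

(1,1) must be visited but has only one open neighbour ((2,1)), and it is neither the start nor the goal — the route would have to enter and leave through (2,1), re-entering it.

no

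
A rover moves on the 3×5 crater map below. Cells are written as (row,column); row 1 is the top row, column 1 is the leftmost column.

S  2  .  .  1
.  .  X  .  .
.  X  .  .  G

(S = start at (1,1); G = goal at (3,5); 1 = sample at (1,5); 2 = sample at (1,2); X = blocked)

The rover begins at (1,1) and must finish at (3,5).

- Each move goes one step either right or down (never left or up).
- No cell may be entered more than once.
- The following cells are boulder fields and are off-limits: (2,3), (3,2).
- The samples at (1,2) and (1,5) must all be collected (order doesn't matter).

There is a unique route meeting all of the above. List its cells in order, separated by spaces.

(1,1) (1,2) (1,3) (1,4) (1,5) (2,5) (3,5)

Moves only go right or down, so the column and row indices never decrease.
Route from (1,1): 4× right (reaching (1,5)), 2× down (reaching (3,5)) — 6 moves in all.
Check: all required cells visited.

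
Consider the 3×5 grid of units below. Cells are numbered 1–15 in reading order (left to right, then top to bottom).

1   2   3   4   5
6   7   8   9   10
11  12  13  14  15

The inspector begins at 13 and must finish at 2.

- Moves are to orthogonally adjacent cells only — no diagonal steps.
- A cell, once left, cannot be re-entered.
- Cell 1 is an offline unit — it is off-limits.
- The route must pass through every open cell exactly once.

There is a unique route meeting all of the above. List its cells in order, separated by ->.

13 -> 12 -> 11 -> 6 -> 7 -> 8 -> 9 -> 14 -> 15 -> 10 -> 5 -> 4 -> 3 -> 2

Need to visit all 14 open cells exactly once, starting at 13 and ending at 2.
Cell 11 has only two open neighbours (6 and 12), so the path must pass straight through it: one of those is the cell it's entered from and the other is where it exits.
Route from 13: left 2 to 11, up 1 to 6, right 3 to 9, down 1 to 14, right 1 to 15, up 2 to 5, left 3 to 2 — 13 moves in all.
Check: all 14 open cells covered.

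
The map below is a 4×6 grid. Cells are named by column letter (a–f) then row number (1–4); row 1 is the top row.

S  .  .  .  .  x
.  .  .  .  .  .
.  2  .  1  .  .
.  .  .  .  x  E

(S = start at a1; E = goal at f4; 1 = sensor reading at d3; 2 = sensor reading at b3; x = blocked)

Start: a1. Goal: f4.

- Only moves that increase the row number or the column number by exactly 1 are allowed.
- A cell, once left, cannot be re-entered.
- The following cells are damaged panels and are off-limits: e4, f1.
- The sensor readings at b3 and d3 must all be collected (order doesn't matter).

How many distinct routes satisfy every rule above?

3

A right/down-only route from a1 to f4 makes exactly 3 down-moves and 5 right-moves in some order.
With no other constraints that would be C(8,3) = 56 routes.
A monotone route can only reach the required cells in the order b3, d3, so split there and multiply the segment counts (each segment already excludes blocked cells): a1→b3: 3; b3→d3: 1; d3→f4: 1; product = 3.
That gives 3 routes.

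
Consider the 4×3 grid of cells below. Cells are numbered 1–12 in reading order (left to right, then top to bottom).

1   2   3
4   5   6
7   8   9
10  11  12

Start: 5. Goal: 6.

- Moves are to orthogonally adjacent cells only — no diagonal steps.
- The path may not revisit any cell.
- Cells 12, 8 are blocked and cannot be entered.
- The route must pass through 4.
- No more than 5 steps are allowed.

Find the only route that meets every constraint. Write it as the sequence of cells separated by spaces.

The budget equals the shortest possible length, so every move has to be on a shortest route through the required cells.
Route from 5: left 1 to 4, up 1 to 1, right 2 to 3, down 1 to 6 — 5 moves in all.
Check: all required cells visited; 5 ≤ 5 moves.

5 4 1 2 3 6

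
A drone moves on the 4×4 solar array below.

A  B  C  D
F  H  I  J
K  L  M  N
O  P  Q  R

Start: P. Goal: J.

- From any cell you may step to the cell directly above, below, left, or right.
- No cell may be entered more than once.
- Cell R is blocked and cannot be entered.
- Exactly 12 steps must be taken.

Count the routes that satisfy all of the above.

Need simple routes of exactly 12 moves from P to J (Manhattan distance 4, so 4 moves are spent on a detour and 4 undoing it).
Enumerating: P O K F A B H L M I C D J | P O K F A B C I H L M N J | P O K L H F A B C I M N J | P O K L M I H F A B C D J | P Q M I H L K F A B C D J | P Q M L K F A B H I C D J.
That gives 6 routes.

6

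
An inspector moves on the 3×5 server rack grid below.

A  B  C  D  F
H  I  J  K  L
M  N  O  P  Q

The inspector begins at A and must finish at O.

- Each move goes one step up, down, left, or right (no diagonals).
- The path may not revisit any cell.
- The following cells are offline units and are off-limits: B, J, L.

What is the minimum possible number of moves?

4

The Manhattan distance from A to O is |1−3| + |1−3| = 4, so at least 4 moves are needed.
A route of 4 moves achieves this: A → H → M → N → O.
Since 4 matches the lower bound, it is optimal.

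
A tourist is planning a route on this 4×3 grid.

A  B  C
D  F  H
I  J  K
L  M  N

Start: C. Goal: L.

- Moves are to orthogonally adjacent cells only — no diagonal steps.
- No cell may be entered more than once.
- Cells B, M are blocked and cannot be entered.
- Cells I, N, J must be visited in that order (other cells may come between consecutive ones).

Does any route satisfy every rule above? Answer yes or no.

N must be visited but has only one open neighbour (K), and it is neither the start nor the goal — the route would have to enter and leave through K, re-entering it.

no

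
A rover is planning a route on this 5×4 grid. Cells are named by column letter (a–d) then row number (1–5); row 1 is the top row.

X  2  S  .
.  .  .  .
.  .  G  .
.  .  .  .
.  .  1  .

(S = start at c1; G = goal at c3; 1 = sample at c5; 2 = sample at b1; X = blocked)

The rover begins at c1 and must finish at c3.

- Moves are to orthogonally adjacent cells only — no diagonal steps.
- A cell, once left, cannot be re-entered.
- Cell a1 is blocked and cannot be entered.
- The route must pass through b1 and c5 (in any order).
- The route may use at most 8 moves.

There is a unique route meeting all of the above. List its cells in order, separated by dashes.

c1 - b1 - b2 - b3 - b4 - b5 - c5 - c4 - c3

The 8-move cap with required stops at b1, c5 leaves no slack for detours.
Route from c1: left to b1, 4× down (reaching b5), right to c5, 2× up (reaching c3) — 8 moves in all.
Check: all required cells visited; 8 ≤ 8 moves.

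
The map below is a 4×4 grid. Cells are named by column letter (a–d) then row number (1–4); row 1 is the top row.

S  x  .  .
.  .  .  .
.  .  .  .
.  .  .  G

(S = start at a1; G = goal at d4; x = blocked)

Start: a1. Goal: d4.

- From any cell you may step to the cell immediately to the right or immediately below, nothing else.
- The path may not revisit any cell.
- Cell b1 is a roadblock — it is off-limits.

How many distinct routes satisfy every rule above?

A right/down-only route from a1 to d4 makes exactly 3 down-moves and 3 right-moves in some order.
With no other constraints that would be C(6,3) = 20 routes.
Subtract routes through each blocked cell (inclusion–exclusion for overlaps): − through b1: 10 → 10.
That gives 10 routes.

10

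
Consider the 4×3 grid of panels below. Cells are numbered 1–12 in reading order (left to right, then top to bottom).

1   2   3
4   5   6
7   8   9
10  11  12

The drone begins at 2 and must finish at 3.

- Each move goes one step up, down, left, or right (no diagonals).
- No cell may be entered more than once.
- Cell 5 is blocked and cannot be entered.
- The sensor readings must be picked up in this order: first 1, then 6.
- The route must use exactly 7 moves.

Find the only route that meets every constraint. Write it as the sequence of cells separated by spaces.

2 1 4 7 8 9 6 3

The waypoints must appear in the order 1, 6, with no cell reused.
Route from 2: left to 1, 2× down (reaching 7), 2× right (reaching 9), 2× up (reaching 3) — 7 moves in all.
Check: order respected (1 at step 1, 6 at step 6); 7 moves as required.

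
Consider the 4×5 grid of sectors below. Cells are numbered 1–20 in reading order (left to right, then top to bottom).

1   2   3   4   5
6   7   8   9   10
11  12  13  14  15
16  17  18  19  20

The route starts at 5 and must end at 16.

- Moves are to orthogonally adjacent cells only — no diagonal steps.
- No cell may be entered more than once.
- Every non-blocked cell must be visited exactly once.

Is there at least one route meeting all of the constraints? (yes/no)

One route that works: 5 → 10 → 15 → 20 → 19 → 14 → 9 → 4 → 3 → 8 → 13 → 18 → 17 → 12 → 7 → 2 → 1 → 6 → 11 → 16.

yes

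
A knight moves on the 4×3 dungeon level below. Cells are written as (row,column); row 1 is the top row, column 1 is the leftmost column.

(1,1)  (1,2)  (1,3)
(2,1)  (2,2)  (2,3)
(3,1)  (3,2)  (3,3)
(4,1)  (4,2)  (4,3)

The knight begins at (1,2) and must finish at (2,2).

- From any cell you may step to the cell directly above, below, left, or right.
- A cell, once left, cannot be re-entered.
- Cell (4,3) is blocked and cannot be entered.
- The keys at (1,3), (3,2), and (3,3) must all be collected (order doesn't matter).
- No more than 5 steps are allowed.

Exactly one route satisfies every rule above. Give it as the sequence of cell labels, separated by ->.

(1,2) -> (1,3) -> (2,3) -> (3,3) -> (3,2) -> (2,2)

The budget equals the shortest possible length, so every move has to be on a shortest route through the required cells.
Route from (1,2): right to (1,3), 2× down (reaching (3,3)), left to (3,2), up to (2,2) — 5 moves in all.
Check: all required cells visited; 5 ≤ 5 moves.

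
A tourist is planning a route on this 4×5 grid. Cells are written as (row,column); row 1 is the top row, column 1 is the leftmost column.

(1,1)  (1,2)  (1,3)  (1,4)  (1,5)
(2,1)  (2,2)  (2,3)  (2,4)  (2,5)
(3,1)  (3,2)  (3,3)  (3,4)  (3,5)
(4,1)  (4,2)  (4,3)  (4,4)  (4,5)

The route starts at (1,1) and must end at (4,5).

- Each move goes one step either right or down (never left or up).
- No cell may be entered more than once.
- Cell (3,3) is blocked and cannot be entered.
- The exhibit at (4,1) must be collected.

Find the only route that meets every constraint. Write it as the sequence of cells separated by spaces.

(1,1) (2,1) (3,1) (4,1) (4,2) (4,3) (4,4) (4,5)

Moves only go right or down, so the column and row indices never decrease.
Route from (1,1): down 3 to (4,1), right 4 to (4,5) — 7 moves in all.
Check: all required cells visited.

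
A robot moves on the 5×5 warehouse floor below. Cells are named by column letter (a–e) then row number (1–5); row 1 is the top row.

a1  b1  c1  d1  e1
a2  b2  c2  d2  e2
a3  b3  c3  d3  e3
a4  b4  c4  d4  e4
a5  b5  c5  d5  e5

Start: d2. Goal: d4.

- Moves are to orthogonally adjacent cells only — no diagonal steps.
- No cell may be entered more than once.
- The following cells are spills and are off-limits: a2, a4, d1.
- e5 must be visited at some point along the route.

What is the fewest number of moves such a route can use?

Any route passes through e5 somewhere between d2 and d4. Summing Manhattan distances along the two legs (d2 → e5 → d4) gives a lower bound of 4 + 2 = 6 moves.
A route of 6 moves achieves this: d2 → d3 → e3 → e4 → e5 → d5 → d4.
Since 6 matches the lower bound, it is optimal.

6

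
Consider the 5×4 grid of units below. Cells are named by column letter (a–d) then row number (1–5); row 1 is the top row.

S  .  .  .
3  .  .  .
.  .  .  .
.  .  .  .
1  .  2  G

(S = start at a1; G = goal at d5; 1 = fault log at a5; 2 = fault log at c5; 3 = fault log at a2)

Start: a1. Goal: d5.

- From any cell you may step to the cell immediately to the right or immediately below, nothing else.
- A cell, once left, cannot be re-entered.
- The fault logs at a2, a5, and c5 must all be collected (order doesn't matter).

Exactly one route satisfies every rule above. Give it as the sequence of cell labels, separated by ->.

Moves only go right or down, so the column and row indices never decrease.
Route from a1: 4× down (reaching a5), 3× right (reaching d5) — 7 moves in all.
Check: all required cells visited.

a1 -> a2 -> a3 -> a4 -> a5 -> b5 -> c5 -> d5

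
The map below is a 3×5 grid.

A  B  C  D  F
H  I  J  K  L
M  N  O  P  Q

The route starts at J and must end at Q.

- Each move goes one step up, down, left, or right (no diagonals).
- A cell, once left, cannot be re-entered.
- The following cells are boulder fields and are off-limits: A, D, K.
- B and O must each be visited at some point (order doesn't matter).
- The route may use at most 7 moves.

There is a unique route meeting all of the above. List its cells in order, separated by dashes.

The 7-move cap with required stops at B, O leaves no slack for detours.
Route from J: up to C, left to B, 2× down (reaching N), 3× right (reaching Q) — 7 moves in all.
Check: all required cells visited; 7 ≤ 7 moves.

J - C - B - I - N - O - P - Q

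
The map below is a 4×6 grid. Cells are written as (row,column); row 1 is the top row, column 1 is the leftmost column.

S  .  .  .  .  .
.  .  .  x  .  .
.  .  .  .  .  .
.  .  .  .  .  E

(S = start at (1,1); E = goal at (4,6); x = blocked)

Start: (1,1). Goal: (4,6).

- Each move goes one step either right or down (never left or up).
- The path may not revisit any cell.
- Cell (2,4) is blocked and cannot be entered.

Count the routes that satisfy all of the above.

A right/down-only route from (1,1) to (4,6) makes exactly 3 down-moves and 5 right-moves in some order.
With no other constraints that would be C(8,3) = 56 routes.
Subtract routes through each blocked cell (inclusion–exclusion for overlaps): − through (2,4): 24 → 32.
That gives 32 routes.

32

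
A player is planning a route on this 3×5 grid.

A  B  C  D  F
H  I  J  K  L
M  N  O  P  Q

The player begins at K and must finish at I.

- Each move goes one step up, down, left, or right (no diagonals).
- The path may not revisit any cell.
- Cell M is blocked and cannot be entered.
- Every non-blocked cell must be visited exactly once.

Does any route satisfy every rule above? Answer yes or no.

no

Colour the cells like a checkerboard: each orthogonal step flips colour, so a Hamiltonian route alternates colours. Here there are 7 cells of one colour and 7 of the other, with start on the same colour as the goal — the counts and endpoints can't be arranged into an alternating sequence of length 14, so no Hamiltonian route exists.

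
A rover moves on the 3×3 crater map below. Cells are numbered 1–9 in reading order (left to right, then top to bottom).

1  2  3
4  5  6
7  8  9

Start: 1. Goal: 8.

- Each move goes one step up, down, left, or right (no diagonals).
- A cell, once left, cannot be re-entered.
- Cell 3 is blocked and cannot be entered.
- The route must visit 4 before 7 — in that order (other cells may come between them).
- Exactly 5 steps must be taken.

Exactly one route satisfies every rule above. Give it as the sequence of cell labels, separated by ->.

The waypoints must appear in the order 4, 7, with no cell reused.
Route from 1: right to 2, down to 5, left to 4, down to 7, right to 8 — 5 moves in all.
Check: order respected (4 at step 3, 7 at step 4); 5 moves as required.

1 -> 2 -> 5 -> 4 -> 7 -> 8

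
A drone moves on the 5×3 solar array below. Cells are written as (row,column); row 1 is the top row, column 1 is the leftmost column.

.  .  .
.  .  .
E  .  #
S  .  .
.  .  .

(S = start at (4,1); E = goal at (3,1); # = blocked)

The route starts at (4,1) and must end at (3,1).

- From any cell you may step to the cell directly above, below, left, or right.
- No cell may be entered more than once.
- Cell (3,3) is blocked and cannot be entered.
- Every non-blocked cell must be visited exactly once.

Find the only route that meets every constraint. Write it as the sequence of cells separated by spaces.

(4,1) (5,1) (5,2) (5,3) (4,3) (4,2) (3,2) (2,2) (2,3) (1,3) (1,2) (1,1) (2,1) (3,1)

Need to visit all 14 open cells exactly once, starting at (4,1) and ending at (3,1).
Cell (1,1) has only two open neighbours ((2,1) and (1,2)), so the path must pass straight through it: one of those is the cell it's entered from and the other is where it exits.
Route from (4,1): down to (5,1), 2× right (reaching (5,3)), up to (4,3), left to (4,2), 2× up (reaching (2,2)), right to (2,3), up to (1,3), 2× left (reaching (1,1)), 2× down (reaching (3,1)) — 13 moves in all.
Check: all 14 open cells covered.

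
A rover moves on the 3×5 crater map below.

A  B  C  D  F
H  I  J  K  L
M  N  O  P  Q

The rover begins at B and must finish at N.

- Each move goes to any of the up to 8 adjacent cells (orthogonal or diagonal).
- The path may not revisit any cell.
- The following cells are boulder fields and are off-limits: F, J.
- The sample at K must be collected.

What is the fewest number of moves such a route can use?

4

Any route passes through K somewhere between B and N. Summing Chebyshev distances along the two legs (B → K → N) gives a lower bound of 2 + 2 = 4 moves.
A route of 4 moves achieves this: B → C → K → O → N.
Since 4 matches the lower bound, it is optimal.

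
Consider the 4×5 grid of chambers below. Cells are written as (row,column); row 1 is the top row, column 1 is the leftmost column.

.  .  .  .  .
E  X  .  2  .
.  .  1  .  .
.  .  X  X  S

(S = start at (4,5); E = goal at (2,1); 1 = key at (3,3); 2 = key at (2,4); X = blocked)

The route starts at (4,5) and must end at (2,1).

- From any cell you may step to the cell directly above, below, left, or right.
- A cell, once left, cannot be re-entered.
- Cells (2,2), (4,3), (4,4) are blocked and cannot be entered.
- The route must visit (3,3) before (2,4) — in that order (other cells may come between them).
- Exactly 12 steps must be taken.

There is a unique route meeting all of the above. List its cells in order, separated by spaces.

(4,5) (3,5) (3,4) (3,3) (2,3) (2,4) (2,5) (1,5) (1,4) (1,3) (1,2) (1,1) (2,1)

The waypoints must appear in the order (3,3), (2,4), with no cell reused.
Route from (4,5): up 1 to (3,5), left 2 to (3,3), up 1 to (2,3), right 2 to (2,5), up 1 to (1,5), left 4 to (1,1), down 1 to (2,1) — 12 moves in all.
Check: order respected (1 at step 3, 2 at step 5); 12 moves as required.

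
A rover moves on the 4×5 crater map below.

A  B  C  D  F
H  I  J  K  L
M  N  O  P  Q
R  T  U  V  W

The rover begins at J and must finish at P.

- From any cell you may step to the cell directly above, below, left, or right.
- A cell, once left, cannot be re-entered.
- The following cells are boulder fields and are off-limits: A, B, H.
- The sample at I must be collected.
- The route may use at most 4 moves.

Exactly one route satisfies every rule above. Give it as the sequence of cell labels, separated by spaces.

The 4-move cap with required stops at I leaves no slack for detours.
Route from J: left 1 to I, down 1 to N, right 2 to P — 4 moves in all.
Check: all required cells visited; 4 ≤ 4 moves.

J I N O P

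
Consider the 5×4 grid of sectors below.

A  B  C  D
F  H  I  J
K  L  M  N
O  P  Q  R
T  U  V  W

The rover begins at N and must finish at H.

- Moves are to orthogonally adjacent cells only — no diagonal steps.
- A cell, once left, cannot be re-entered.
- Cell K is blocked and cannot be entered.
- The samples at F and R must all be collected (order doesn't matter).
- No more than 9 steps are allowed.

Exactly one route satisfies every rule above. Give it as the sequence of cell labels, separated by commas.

N, R, Q, M, I, C, B, A, F, H

Any route must reach F and R and still end at H within 9 moves, so the order of the required stops is forced.
Route from N: down 1 to R, left 1 to Q, up 3 to C, left 2 to A, down 1 to F, right 1 to H — 9 moves in all.
Check: all required cells visited; 9 ≤ 9 moves.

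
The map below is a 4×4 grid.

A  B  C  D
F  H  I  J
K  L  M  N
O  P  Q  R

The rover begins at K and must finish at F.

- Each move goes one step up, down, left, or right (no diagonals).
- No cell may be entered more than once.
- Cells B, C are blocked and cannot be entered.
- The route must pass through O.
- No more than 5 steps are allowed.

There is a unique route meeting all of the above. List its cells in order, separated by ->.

Any route must reach O and still end at F within 5 moves, so the order of the required stops is forced.
Route from K: down 1 to O, right 1 to P, up 2 to H, left 1 to F — 5 moves in all.
Check: all required cells visited; 5 ≤ 5 moves.

K -> O -> P -> L -> H -> F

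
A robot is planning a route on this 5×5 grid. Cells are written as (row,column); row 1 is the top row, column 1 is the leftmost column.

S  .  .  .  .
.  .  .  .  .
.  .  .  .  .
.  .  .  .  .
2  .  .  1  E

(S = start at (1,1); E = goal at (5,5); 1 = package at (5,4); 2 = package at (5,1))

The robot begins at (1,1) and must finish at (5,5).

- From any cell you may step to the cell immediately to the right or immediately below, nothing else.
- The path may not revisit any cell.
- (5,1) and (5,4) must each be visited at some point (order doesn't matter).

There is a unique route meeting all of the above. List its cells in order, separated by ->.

Moves only go right or down, so the column and row indices never decrease.
Route from (1,1): 4× down (reaching (5,1)), 4× right (reaching (5,5)) — 8 moves in all.
Check: all required cells visited.

(1,1) -> (2,1) -> (3,1) -> (4,1) -> (5,1) -> (5,2) -> (5,3) -> (5,4) -> (5,5)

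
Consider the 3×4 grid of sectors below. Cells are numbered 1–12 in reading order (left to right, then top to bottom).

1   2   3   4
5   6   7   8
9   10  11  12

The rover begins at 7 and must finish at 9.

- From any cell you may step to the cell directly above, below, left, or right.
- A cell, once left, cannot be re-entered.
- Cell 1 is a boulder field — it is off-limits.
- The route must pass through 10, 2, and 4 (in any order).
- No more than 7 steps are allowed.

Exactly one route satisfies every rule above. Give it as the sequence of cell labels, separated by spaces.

The budget equals the shortest possible length, so every move has to be on a shortest route through the required cells.
Route from 7: right 1 to 8, up 1 to 4, left 2 to 2, down 2 to 10, left 1 to 9 — 7 moves in all.
Check: all required cells visited; 7 ≤ 7 moves.

7 8 4 3 2 6 10 9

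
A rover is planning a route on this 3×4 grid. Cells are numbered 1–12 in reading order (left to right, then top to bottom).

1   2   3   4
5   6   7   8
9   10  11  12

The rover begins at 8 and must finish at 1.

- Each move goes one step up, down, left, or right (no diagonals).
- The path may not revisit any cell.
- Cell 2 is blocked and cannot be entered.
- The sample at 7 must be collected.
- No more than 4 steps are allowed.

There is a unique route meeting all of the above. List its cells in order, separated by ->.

The 4-move cap with required stops at 7 leaves no slack for detours.
Route from 8: 3× left (reaching 5), up to 1 — 4 moves in all.
Check: all required cells visited; 4 ≤ 4 moves.

8 -> 7 -> 6 -> 5 -> 1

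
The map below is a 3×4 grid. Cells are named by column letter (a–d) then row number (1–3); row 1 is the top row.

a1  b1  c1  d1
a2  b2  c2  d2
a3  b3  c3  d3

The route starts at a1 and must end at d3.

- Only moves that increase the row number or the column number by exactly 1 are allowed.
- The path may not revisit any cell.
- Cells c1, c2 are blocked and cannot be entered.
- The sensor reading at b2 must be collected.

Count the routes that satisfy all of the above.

2

A right/down-only route from a1 to d3 makes exactly 2 down-moves and 3 right-moves in some order.
With no other constraints that would be C(5,2) = 10 routes.
Split at b2 and multiply the segment counts (each segment already excludes blocked cells): a1→b2: 2; b2→d3: 1; product = 2.
That gives 2 routes.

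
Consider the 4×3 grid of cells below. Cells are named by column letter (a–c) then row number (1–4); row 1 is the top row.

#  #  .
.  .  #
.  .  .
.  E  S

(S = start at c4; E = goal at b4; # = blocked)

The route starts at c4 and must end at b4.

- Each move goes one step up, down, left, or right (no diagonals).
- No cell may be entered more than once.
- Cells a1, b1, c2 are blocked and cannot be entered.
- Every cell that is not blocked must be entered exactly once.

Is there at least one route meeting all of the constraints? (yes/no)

Colour the cells like a checkerboard: each orthogonal step flips colour, so a Hamiltonian route alternates colours. Here there are 5 cells of one colour and 4 of the other, with start on the opposite colour to the goal — the counts and endpoints can't be arranged into an alternating sequence of length 9, so no Hamiltonian route exists.

no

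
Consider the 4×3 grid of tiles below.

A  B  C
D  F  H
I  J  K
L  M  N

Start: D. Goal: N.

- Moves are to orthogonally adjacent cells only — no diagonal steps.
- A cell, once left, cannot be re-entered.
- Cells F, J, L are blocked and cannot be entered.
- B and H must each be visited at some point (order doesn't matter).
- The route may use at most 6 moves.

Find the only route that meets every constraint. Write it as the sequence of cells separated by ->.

D -> A -> B -> C -> H -> K -> N

The budget equals the shortest possible length, so every move has to be on a shortest route through the required cells.
Route from D: up to A, 2× right (reaching C), 3× down (reaching N) — 6 moves in all.
Check: all required cells visited; 6 ≤ 6 moves.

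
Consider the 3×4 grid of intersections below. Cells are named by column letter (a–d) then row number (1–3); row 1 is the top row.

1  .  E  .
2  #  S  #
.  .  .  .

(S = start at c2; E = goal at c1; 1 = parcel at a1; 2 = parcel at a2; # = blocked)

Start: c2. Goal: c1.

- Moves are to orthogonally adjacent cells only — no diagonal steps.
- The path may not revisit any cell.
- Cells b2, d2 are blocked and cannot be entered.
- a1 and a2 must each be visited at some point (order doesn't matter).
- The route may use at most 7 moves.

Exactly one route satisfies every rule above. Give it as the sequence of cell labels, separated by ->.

c2 -> c3 -> b3 -> a3 -> a2 -> a1 -> b1 -> c1

The 7-move cap with required stops at a1, a2 leaves no slack for detours.
Route from c2: down to c3, 2× left (reaching a3), 2× up (reaching a1), 2× right (reaching c1) — 7 moves in all.
Check: all required cells visited; 7 ≤ 7 moves.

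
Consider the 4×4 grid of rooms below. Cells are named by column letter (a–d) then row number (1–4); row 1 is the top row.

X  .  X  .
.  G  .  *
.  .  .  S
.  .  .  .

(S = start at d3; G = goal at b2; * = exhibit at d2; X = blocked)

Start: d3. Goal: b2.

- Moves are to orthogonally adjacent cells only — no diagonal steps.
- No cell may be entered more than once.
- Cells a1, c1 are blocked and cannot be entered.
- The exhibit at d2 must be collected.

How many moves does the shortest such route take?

3

Any route passes through d2 somewhere between d3 and b2. Summing Manhattan distances along the two legs (d3 → d2 → b2) gives a lower bound of 1 + 2 = 3 moves.
A route of 3 moves achieves this: d3 → d2 → c2 → b2.
Since 3 matches the lower bound, it is optimal.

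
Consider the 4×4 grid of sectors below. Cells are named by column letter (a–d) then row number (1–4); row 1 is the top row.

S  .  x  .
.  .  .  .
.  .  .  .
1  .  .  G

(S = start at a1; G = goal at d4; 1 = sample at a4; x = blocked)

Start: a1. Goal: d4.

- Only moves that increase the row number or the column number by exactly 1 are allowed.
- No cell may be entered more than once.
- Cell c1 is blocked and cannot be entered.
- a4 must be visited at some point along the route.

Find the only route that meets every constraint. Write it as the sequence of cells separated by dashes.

Moves only go right or down, so the column and row indices never decrease.
Route from a1: 3× down (reaching a4), 3× right (reaching d4) — 6 moves in all.
Check: all required cells visited.

a1 - a2 - a3 - a4 - b4 - c4 - d4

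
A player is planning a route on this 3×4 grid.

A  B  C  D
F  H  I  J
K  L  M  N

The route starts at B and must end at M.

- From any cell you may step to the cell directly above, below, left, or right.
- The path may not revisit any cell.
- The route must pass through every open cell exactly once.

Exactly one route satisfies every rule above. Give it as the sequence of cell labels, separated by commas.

B, A, F, K, L, H, I, C, D, J, N, M

Need to visit all 12 open cells exactly once, starting at B and ending at M.
Cell A has only two open neighbours (F and B), so the path must pass straight through it: one of those is the cell it's entered from and the other is where it exits.
Route from B: left to A, 2× down (reaching K), right to L, up to H, right to I, up to C, right to D, 2× down (reaching N), left to M — 11 moves in all.
Check: all 12 open cells covered.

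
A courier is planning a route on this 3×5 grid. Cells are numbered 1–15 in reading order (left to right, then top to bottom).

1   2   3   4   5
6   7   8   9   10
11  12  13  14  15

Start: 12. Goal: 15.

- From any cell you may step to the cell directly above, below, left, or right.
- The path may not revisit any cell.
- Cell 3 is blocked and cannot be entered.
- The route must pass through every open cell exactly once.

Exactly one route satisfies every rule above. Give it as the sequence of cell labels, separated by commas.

12, 11, 6, 1, 2, 7, 8, 13, 14, 9, 4, 5, 10, 15

Need to visit all 14 open cells exactly once, starting at 12 and ending at 15.
Cell 2 has only two open neighbours (7 and 1), so the path must pass straight through it: one of those is the cell it's entered from and the other is where it exits.
Route from 12: left to 11, 2× up (reaching 1), right to 2, down to 7, right to 8, down to 13, right to 14, 2× up (reaching 4), right to 5, 2× down (reaching 15) — 13 moves in all.
Check: all 14 open cells covered.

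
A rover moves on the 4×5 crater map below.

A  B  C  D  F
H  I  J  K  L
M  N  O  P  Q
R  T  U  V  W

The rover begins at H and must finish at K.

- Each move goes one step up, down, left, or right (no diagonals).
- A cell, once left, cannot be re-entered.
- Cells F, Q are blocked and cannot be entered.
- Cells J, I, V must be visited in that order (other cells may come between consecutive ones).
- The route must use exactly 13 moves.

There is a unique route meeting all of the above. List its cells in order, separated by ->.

The waypoints must appear in the order J, I, V, with no cell reused.
Route from H: up 1 to A, right 2 to C, down 1 to J, left 1 to I, down 1 to N, left 1 to M, down 1 to R, right 3 to V, up 2 to K — 13 moves in all.
Check: order respected (J at step 4, I at step 5, V at step 11); 13 moves as required.

H -> A -> B -> C -> J -> I -> N -> M -> R -> T -> U -> V -> P -> K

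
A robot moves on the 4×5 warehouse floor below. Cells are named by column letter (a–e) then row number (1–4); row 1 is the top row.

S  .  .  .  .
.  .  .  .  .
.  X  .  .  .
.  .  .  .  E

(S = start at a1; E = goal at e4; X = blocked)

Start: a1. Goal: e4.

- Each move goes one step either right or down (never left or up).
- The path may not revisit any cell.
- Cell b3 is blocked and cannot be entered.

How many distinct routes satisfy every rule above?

23

A right/down-only route from a1 to e4 makes exactly 3 down-moves and 4 right-moves in some order.
With no other constraints that would be C(7,3) = 35 routes.
Subtract routes through each blocked cell (inclusion–exclusion for overlaps): − through b3: 12 → 23.
That gives 23 routes.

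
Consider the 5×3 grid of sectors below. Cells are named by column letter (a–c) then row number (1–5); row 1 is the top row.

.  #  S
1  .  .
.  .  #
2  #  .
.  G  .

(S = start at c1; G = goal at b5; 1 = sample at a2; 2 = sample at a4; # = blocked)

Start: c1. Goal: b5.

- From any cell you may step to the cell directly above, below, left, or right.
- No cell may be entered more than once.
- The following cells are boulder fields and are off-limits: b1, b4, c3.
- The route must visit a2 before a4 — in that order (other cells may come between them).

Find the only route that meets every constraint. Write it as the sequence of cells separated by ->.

The waypoints must appear in the order a2, a4, with no cell reused.
Route from c1: down 1 to c2, left 2 to a2, down 3 to a5, right 1 to b5 — 7 moves in all.
Check: order respected (1 at step 3, 2 at step 5).

c1 -> c2 -> b2 -> a2 -> a3 -> a4 -> a5 -> b5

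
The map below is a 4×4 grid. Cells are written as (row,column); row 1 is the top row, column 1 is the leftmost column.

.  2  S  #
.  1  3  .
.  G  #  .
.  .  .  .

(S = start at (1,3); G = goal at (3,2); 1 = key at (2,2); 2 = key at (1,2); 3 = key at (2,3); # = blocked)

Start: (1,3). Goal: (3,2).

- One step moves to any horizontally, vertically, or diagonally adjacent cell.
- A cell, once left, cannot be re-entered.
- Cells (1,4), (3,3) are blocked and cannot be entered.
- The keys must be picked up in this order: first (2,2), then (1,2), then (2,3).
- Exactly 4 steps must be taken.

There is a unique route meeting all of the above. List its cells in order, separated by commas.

(1,3), (2,2), (1,2), (2,3), (3,2)

The waypoints must appear in the order (2,2), (1,2), (2,3), with no cell reused.
Route from (1,3): down-left 1 to (2,2), up 1 to (1,2), down-right 1 to (2,3), down-left 1 to (3,2) — 4 moves in all.
Check: order respected (1 at step 1, 2 at step 2, 3 at step 3); 4 moves as required.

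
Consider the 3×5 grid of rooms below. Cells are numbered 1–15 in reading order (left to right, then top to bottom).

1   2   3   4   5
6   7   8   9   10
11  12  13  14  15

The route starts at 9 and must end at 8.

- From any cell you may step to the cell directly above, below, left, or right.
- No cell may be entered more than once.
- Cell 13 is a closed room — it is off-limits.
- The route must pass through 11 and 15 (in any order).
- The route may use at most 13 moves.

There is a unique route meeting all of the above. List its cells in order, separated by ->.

9 -> 14 -> 15 -> 10 -> 5 -> 4 -> 3 -> 2 -> 1 -> 6 -> 11 -> 12 -> 7 -> 8

The budget equals the shortest possible length, so every move has to be on a shortest route through the required cells.
Route from 9: down 1 to 14, right 1 to 15, up 2 to 5, left 4 to 1, down 2 to 11, right 1 to 12, up 1 to 7, right 1 to 8 — 13 moves in all.
Check: all required cells visited; 13 ≤ 13 moves.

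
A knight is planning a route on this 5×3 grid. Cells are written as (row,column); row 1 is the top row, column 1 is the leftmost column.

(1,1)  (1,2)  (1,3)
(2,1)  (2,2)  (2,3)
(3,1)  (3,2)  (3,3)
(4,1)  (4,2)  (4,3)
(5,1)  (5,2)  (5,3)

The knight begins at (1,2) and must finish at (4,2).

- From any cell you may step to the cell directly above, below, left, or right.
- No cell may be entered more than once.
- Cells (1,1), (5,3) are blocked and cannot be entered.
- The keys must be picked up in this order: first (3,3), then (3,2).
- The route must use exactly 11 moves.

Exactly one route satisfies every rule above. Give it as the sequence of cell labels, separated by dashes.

(1,2) - (1,3) - (2,3) - (3,3) - (3,2) - (2,2) - (2,1) - (3,1) - (4,1) - (5,1) - (5,2) - (4,2)

The waypoints must appear in the order (3,3), (3,2), with no cell reused.
Route from (1,2): right 1 to (1,3), down 2 to (3,3), left 1 to (3,2), up 1 to (2,2), left 1 to (2,1), down 3 to (5,1), right 1 to (5,2), up 1 to (4,2) — 11 moves in all.
Check: order respected ((3,3) at step 3, (3,2) at step 4); 11 moves as required.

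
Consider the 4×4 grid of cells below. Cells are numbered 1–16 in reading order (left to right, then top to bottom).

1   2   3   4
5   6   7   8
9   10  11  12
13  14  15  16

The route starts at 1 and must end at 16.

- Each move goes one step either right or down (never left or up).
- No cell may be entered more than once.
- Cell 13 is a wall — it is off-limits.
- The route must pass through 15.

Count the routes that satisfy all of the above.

9

A right/down-only route from 1 to 16 makes exactly 3 down-moves and 3 right-moves in some order.
With no other constraints that would be C(6,3) = 20 routes.
Split at 15 and multiply the segment counts (each segment already excludes blocked cells): 1→15: 9; 15→16: 1; product = 9.
That gives 9 routes.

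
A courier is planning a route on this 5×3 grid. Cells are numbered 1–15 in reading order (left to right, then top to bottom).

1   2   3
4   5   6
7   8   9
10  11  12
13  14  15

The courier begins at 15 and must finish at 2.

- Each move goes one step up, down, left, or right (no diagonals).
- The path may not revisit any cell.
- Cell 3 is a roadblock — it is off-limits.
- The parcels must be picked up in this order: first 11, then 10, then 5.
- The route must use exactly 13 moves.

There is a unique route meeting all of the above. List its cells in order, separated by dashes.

15 - 12 - 11 - 14 - 13 - 10 - 7 - 8 - 9 - 6 - 5 - 4 - 1 - 2

The waypoints must appear in the order 11, 10, 5, with no cell reused.
Route from 15: up 1 to 12, left 1 to 11, down 1 to 14, left 1 to 13, up 2 to 7, right 2 to 9, up 1 to 6, left 2 to 4, up 1 to 1, right 1 to 2 — 13 moves in all.
Check: order respected (11 at step 2, 10 at step 5, 5 at step 10); 13 moves as required.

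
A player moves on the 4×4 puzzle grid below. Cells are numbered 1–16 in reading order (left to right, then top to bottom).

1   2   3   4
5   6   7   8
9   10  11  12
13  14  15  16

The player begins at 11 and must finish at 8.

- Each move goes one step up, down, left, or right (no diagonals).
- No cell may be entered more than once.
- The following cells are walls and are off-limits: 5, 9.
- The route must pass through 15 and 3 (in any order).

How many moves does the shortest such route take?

Any route passes through 15 and 3 in some order between 11 and 8. Summing Manhattan distances along each leg and taking the cheapest ordering (11 → 15 → 3 → 8) gives a lower bound of 1 + 3 + 2 = 6 moves.
The shortest route satisfying every rule uses 8 moves: 11 → 15 → 14 → 10 → 6 → 2 → 3 → 7 → 8.
The no-revisit rule (legs can't share cells) pushes the minimum above the 6-move bound; an exhaustive check rules out every length from 6 to 7, leaving 8 as the minimum.

8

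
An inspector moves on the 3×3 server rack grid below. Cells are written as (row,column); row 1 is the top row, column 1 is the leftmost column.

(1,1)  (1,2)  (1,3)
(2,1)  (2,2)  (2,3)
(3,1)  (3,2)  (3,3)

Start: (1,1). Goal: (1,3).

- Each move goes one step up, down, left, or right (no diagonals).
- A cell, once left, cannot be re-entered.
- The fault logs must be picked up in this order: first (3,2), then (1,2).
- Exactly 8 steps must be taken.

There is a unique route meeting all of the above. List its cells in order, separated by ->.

(1,1) -> (2,1) -> (3,1) -> (3,2) -> (3,3) -> (2,3) -> (2,2) -> (1,2) -> (1,3)

The waypoints must appear in the order (3,2), (1,2), with no cell reused.
Route from (1,1): 2× down (reaching (3,1)), 2× right (reaching (3,3)), up to (2,3), left to (2,2), up to (1,2), right to (1,3) — 8 moves in all.
Check: order respected ((3,2) at step 3, (1,2) at step 7); 8 moves as required.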